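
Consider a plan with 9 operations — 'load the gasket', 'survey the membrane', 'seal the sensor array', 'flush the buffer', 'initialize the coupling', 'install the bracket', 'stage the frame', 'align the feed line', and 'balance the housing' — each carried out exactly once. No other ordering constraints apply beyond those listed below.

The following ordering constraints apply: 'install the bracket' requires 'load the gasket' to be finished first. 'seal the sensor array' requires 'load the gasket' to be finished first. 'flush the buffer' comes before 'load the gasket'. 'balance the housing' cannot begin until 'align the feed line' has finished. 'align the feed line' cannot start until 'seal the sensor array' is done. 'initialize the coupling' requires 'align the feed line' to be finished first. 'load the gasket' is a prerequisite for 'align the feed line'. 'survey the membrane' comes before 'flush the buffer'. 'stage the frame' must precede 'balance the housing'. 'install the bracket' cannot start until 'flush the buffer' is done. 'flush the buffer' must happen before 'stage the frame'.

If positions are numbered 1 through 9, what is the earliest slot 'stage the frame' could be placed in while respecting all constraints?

3

The operations that are forced before 'stage the frame', directly or transitively, are 'survey the membrane', 'flush the buffer'. That's 2 operations.
With 2 mandatory predecessors, the earliest 'stage the frame' can sit is position 2+1 = 3, and placing just those 2 first achieves it.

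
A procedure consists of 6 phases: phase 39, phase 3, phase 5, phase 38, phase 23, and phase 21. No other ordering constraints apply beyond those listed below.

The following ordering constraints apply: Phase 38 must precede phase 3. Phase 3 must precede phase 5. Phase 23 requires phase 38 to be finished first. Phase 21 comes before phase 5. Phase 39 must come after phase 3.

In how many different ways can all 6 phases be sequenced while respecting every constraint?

33

2 phases have no prerequisites (phase 38, phase 21), so any of them could come first.
Systematically extending each partial ordering one phase at a time and counting, there are 33 complete orderings.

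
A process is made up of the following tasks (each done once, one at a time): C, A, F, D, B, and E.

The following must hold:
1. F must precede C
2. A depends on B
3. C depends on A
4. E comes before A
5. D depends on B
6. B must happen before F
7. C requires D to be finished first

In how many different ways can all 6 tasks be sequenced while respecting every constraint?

18

The tasks with no prerequisites are B, E; any of them can be placed first.
Counting all ways to extend the partial order to a total order gives 18.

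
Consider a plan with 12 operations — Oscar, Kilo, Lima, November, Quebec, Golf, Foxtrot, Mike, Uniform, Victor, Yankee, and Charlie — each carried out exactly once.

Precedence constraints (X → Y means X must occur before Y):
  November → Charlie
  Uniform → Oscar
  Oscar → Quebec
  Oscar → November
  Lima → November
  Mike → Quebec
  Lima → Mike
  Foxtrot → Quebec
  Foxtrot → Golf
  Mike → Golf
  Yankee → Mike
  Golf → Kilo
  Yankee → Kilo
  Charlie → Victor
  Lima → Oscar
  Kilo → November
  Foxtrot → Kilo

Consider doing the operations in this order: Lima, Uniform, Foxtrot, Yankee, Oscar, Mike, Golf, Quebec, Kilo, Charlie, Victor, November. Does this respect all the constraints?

No

In the proposed order, Charlie appears before November.
Since November is required before Charlie, the ordering is invalid.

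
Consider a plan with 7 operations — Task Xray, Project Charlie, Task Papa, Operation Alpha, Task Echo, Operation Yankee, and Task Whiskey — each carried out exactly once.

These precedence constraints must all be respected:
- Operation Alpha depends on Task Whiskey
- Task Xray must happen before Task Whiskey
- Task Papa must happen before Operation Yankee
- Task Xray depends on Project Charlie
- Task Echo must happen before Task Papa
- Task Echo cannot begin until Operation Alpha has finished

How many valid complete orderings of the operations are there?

Project Charlie is the only operation with nothing required before it, so every ordering starts there.
Continuing from there, at each step only one operation has all its prerequisites placed, so the ordering is fully determined — there is exactly 1.

1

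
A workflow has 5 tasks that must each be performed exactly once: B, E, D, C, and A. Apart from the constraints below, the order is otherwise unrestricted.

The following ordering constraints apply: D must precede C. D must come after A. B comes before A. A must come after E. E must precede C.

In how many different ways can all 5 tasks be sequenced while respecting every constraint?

2 tasks have no prerequisites (B, E), so any of them could come first.
Enumerating by repeatedly choosing an available task (one whose prerequisites are all placed) gives 2 distinct complete orderings.

2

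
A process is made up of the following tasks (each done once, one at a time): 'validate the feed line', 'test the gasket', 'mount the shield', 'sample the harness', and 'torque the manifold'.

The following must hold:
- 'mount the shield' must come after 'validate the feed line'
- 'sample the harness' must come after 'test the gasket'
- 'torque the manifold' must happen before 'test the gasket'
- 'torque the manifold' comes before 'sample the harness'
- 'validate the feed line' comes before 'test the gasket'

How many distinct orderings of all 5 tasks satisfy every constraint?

7

2 tasks have no prerequisites ('validate the feed line', 'torque the manifold'), so any of them could come first.
Enumerating by repeatedly choosing an available task (one whose prerequisites are all placed) gives 7 distinct complete orderings.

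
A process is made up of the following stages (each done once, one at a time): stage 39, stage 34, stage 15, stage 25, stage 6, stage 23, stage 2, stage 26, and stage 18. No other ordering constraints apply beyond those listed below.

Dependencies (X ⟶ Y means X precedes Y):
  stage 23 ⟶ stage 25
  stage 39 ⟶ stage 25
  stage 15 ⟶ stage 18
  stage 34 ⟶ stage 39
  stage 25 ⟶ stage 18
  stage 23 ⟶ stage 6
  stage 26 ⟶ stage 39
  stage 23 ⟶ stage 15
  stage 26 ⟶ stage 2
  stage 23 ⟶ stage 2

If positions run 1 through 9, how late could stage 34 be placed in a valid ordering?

6

Following every chain forward from stage 34, the stages that must come later are stage 39, stage 25, stage 18 — 3 of them.
So at least 3 stages follow stage 34, putting stage 34 no later than position 6. That position is achievable by scheduling everything else first.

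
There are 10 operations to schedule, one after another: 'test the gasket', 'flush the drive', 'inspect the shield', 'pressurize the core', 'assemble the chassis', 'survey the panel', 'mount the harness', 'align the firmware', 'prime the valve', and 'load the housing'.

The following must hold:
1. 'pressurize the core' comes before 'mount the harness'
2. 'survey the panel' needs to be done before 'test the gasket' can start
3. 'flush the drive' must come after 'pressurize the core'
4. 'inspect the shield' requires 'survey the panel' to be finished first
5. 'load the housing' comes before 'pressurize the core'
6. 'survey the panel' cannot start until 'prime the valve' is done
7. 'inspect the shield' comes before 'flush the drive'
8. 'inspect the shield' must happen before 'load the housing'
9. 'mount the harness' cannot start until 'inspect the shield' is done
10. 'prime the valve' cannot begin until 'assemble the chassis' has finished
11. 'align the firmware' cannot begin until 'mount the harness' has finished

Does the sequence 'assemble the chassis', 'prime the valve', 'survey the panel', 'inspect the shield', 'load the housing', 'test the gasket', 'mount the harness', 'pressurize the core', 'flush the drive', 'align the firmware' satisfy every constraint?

No

In the proposed order, 'mount the harness' appears before 'pressurize the core'.
Since 'pressurize the core' is required before 'mount the harness', the ordering is invalid.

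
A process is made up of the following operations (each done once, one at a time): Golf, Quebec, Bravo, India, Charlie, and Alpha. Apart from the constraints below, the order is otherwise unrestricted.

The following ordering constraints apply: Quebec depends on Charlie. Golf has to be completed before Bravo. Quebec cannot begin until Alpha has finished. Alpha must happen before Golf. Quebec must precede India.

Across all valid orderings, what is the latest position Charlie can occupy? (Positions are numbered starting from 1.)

Every operation that must follow Charlie has to come after it. Tracing all chains starting from Charlie, those operations are: Quebec, India — 2 in total.
So at least 2 operations follow Charlie, putting Charlie no later than position 4. That position is achievable by scheduling everything else first.

4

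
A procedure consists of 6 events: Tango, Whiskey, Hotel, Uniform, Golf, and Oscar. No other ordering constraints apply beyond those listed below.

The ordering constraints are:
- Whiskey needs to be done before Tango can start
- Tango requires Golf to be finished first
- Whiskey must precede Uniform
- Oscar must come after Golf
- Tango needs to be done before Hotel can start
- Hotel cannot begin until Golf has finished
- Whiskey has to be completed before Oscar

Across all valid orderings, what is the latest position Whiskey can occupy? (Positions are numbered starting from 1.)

2

Every event that must follow Whiskey has to come after it. Tracing all chains starting from Whiskey, those events are: Tango, Hotel, Uniform, Oscar — 4 in total.
So at least 4 events follow Whiskey, putting Whiskey no later than position 2. That position is achievable by scheduling everything else first.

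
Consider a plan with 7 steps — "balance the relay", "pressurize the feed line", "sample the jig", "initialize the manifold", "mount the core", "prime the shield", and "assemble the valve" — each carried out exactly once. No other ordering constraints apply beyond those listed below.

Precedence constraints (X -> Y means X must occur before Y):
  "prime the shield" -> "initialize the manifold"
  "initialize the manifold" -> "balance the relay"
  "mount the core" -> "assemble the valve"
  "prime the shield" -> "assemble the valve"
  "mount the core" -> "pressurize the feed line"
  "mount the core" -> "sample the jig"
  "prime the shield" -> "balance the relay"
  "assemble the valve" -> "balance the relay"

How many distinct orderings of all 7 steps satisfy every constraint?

2 steps have no prerequisites ("mount the core", "prime the shield"), so any of them could come first.
Counting all ways to extend the partial order to a total order gives 112.

112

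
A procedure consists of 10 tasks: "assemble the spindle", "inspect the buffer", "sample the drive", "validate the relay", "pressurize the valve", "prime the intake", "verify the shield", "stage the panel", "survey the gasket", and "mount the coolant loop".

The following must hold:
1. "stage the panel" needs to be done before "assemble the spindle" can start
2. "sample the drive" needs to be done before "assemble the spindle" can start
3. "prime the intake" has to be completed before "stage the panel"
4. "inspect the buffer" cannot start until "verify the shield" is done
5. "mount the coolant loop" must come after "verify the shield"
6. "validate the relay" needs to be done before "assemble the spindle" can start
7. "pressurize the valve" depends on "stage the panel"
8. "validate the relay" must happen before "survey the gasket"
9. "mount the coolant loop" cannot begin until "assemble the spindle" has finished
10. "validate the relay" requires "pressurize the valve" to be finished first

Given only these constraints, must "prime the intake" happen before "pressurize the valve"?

Tracing the constraints gives a chain: "prime the intake" → "stage the panel" → "pressurize the valve".
That forces "prime the intake" before "pressurize the valve" in every valid schedule.

Yes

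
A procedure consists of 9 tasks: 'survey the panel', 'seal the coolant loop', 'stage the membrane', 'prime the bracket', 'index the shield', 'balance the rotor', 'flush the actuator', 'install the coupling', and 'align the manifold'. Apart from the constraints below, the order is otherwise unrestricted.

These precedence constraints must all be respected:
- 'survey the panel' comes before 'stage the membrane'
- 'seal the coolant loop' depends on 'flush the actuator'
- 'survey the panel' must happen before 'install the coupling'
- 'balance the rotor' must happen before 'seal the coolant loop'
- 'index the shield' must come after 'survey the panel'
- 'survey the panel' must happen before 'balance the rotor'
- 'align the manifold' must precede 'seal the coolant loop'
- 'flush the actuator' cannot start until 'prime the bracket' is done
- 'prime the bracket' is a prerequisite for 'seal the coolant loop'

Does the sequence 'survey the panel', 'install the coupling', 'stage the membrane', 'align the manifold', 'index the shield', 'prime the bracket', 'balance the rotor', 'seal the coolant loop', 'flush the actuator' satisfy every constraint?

Here 'flush the actuator' comes after 'seal the coolant loop'.
That contradicts the constraint that 'flush the actuator' must precede 'seal the coolant loop'.

No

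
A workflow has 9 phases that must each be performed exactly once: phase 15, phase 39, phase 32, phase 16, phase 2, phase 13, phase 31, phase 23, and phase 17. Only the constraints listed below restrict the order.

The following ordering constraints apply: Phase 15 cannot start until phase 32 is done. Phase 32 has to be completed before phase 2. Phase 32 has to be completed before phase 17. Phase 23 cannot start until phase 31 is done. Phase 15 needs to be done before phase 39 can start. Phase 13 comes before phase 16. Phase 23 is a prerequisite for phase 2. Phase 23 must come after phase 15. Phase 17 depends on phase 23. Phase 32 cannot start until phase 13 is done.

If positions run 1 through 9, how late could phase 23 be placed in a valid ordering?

7

Following every chain forward from phase 23, the phases that must come later are phase 2, phase 17 — 2 of them.
So at least 2 phases follow phase 23, putting phase 23 no later than position 7. That position is achievable by scheduling everything else first.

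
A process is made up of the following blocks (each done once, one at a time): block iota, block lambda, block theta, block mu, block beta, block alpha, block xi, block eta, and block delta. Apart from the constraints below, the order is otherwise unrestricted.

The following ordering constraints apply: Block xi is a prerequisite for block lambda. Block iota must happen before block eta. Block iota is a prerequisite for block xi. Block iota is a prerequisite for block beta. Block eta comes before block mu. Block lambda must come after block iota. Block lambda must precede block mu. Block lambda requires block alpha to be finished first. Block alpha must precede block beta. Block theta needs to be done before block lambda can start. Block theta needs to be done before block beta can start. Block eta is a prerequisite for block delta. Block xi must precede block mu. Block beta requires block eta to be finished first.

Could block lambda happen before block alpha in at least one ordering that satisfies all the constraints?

Following block alpha → block lambda, block alpha must precede block lambda in every valid ordering.
Hence block lambda can never be scheduled before block alpha.

No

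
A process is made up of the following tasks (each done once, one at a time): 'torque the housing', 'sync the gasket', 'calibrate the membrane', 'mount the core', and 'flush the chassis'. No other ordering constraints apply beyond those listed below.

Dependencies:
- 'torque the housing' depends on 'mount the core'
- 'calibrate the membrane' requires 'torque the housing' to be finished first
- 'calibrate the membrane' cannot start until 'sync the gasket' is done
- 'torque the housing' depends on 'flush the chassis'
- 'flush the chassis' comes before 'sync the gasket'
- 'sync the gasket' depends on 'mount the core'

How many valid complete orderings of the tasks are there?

4

The tasks with no prerequisites are 'mount the core', 'flush the chassis'; any of them can be placed first.
Counting all ways to extend the partial order to a total order gives 4.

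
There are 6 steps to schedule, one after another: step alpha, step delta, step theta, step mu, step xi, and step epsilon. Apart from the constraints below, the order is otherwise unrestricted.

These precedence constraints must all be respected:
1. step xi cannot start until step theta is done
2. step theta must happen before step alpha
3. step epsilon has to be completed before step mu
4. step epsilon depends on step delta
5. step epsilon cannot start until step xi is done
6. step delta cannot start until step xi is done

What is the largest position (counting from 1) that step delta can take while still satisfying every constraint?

Every step that must follow step delta has to come after it. Tracing all chains starting from step delta, those steps are: step mu, step epsilon — 2 in total.
With 2 mandatory successors out of 6 steps total, the latest slot for step delta is 6−2 = 4, and it's reachable by doing all non-successors before step delta.

4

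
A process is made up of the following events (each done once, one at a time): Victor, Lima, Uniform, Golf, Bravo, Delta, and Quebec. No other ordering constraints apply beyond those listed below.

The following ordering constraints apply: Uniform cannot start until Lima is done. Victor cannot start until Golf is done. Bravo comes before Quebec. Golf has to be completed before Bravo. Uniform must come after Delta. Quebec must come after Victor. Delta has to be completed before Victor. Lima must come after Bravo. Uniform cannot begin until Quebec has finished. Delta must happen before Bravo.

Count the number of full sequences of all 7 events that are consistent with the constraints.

The events with no prerequisites are Golf, Delta; any of them can be placed first.
Systematically extending each partial ordering one event at a time and counting, there are 10 complete orderings.

10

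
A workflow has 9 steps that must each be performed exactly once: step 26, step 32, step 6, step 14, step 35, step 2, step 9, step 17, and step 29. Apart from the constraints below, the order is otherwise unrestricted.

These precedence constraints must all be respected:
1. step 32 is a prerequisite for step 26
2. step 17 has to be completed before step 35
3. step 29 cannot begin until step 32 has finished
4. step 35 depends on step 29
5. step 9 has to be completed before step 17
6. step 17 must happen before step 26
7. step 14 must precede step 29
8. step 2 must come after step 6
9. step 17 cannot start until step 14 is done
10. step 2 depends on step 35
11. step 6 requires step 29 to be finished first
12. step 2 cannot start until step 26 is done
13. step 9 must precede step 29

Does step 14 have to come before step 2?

Yes

Tracing the constraints gives a chain: step 14 → step 29 → step 6 → step 2.
Hence step 14 necessarily comes before step 2.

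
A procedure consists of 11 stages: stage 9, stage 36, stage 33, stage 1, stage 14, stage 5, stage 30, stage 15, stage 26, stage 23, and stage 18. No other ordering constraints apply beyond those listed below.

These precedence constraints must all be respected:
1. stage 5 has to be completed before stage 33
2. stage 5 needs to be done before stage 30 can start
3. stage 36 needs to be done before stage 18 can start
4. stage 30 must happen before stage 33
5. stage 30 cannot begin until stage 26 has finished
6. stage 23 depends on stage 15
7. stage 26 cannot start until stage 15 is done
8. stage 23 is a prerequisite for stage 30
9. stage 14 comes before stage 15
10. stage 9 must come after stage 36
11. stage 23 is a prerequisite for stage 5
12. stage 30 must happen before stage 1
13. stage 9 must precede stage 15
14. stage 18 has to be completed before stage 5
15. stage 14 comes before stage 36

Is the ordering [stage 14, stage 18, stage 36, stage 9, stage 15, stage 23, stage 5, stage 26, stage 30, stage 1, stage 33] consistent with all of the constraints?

No

The sequence places stage 18 ahead of stage 36.
That contradicts the constraint that stage 36 must precede stage 18.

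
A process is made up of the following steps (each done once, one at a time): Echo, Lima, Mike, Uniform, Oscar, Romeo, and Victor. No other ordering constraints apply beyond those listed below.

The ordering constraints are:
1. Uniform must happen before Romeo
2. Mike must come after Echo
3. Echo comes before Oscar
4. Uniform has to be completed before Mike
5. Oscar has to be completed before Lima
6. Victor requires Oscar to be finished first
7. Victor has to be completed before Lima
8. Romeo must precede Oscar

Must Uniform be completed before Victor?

Yes

There is a constraint chain Uniform → Romeo → Oscar → Victor.
So Uniform must precede Victor in any valid ordering.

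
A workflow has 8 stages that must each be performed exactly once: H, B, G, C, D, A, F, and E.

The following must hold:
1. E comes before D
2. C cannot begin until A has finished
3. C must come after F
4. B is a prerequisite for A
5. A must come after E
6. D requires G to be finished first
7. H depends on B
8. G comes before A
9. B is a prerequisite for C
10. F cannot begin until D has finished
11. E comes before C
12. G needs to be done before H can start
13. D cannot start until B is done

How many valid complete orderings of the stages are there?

The stages with no prerequisites are B, G, E; any of them can be placed first.
Systematically extending each partial ordering one stage at a time and counting, there are 96 complete orderings.

96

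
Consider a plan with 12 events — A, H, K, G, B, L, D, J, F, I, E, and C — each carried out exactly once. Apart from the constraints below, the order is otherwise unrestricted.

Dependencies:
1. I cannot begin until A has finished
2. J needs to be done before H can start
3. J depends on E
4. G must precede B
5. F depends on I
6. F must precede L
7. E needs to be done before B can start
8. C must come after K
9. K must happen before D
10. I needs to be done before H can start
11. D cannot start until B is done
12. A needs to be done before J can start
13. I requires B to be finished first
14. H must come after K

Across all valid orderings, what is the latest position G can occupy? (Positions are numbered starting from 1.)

The events that are forced after G, directly or by a chain of constraints, are H, B, L, D, F, I. That's 6 events.
With 6 mandatory successors out of 12 events total, the latest slot for G is 12−6 = 6, and it's reachable by doing all non-successors before G.

6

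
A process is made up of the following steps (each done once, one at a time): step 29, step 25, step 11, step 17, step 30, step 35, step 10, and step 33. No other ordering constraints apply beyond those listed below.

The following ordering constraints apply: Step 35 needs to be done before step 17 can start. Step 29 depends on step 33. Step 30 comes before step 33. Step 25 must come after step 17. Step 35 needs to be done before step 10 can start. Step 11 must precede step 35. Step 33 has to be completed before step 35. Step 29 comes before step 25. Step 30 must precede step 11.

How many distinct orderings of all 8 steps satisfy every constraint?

25

Step 30 is the only step with nothing required before it, so every ordering starts there.
Enumerating by repeatedly choosing an available step (one whose prerequisites are all placed) gives 25 distinct complete orderings.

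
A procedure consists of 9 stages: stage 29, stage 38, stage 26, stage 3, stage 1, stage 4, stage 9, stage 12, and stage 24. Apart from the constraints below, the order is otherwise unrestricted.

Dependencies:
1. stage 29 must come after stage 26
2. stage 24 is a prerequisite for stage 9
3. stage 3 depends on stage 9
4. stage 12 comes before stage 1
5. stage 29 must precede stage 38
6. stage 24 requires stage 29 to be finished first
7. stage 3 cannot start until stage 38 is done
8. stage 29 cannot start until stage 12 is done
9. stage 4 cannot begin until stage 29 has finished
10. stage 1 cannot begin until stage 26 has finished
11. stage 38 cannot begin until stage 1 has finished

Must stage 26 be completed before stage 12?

No

No chain of constraints connects stage 26 to stage 12 in either direction.
So stage 26 can come before stage 12 or after — it is not forced.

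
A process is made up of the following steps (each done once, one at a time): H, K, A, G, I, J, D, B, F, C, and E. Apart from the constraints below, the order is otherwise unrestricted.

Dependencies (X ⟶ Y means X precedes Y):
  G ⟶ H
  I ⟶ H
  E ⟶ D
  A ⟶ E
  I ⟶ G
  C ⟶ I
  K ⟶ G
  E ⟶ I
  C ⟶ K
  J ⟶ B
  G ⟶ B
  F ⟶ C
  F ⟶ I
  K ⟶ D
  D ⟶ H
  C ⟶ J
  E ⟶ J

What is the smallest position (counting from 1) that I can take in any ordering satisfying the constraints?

5

Every step that must precede I has to come before it. Tracing all chains that end at I, those steps are: A, F, C, E — 4 in total.
With 4 mandatory predecessors, the earliest I can sit is position 4+1 = 5, and placing just those 4 first achieves it.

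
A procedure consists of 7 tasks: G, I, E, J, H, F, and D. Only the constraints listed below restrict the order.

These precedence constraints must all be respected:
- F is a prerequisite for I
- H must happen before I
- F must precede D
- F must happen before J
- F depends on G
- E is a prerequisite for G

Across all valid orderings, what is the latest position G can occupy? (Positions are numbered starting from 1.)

3

Every task that must follow G has to come after it. Tracing all chains starting from G, those tasks are: I, J, F, D — 4 in total.
So at least 4 tasks follow G, putting G no later than position 3. That position is achievable by scheduling everything else first.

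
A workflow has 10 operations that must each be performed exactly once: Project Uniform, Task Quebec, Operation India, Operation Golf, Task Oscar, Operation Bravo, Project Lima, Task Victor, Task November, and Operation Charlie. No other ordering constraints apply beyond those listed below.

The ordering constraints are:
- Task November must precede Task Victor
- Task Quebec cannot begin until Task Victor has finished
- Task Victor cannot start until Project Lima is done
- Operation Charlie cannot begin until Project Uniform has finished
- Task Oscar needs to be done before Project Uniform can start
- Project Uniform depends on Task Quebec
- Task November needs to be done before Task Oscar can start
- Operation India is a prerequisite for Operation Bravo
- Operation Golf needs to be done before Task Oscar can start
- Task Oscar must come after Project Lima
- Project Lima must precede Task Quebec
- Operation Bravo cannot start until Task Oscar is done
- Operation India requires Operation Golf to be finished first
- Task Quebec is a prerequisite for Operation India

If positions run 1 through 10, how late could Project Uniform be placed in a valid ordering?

The only operation forced after Project Uniform (directly or by a chain) is Operation Charlie.
With 1 mandatory successor out of 10 operations total, the latest slot for Project Uniform is 10−1 = 9, and it's reachable by doing all non-successors before Project Uniform.

9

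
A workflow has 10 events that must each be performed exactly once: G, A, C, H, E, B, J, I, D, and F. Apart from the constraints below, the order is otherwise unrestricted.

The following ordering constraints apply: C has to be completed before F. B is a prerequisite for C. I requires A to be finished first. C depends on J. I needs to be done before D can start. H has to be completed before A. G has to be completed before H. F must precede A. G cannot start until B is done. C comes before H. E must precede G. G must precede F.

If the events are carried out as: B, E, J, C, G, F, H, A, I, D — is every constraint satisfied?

Going through the constraints one by one, each required predecessor appears earlier in the sequence than its dependent — e.g. B (position 1) is before G (position 5), as required.

Yes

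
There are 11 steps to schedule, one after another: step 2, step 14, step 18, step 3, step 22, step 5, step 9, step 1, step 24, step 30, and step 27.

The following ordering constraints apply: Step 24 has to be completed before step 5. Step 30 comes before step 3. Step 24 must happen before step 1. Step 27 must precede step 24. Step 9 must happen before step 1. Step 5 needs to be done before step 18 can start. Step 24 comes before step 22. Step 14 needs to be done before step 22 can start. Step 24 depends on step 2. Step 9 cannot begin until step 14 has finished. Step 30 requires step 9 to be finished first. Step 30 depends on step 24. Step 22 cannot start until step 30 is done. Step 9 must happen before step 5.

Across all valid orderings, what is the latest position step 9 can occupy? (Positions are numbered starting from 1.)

5

The steps that are forced after step 9, directly or by a chain of constraints, are step 18, step 3, step 22, step 5, step 1, step 30. That's 6 steps.
With 6 mandatory successors out of 11 steps total, the latest slot for step 9 is 11−6 = 5, and it's reachable by doing all non-successors before step 9.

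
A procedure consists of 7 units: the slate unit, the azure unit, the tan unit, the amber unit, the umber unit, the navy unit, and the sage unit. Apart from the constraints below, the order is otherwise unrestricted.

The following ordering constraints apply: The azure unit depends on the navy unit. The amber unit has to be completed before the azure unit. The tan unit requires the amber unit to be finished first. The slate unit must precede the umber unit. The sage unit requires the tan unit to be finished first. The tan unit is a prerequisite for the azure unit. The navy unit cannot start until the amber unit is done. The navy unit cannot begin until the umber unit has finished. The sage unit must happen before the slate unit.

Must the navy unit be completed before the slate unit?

The constraints actually force the slate unit before the navy unit (via the slate unit → the umber unit → the navy unit), not the other way around.
So the navy unit never precedes the slate unit.

No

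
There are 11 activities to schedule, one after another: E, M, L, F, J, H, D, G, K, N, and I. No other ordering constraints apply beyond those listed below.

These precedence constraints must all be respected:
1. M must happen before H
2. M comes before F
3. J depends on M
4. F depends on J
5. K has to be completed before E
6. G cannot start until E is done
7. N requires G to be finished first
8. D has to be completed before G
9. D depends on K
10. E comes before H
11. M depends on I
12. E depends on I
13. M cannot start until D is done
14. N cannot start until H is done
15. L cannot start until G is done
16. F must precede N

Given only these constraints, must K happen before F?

Following the dependencies: K → D → M → F.
So K must precede F in any valid ordering.

Yes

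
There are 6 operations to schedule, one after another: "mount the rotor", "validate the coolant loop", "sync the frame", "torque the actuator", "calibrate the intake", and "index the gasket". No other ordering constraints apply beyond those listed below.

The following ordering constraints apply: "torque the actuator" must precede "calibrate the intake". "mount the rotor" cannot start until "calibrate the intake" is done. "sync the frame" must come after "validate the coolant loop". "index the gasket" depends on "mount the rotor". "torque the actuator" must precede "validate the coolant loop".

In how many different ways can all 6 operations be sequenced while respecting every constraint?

10

"torque the actuator" is the only operation with nothing required before it, so every ordering starts there.
Counting all ways to extend the partial order to a total order gives 10.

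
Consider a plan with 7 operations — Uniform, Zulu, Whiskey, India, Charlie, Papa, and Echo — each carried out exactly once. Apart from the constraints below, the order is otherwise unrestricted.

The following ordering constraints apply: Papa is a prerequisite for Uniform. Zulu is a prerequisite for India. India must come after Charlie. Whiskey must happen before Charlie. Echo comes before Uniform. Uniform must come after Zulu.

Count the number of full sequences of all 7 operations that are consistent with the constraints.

4 operations have no prerequisites (Zulu, Whiskey, Papa, Echo), so any of them could come first.
Counting all ways to extend the partial order to a total order gives 180.

180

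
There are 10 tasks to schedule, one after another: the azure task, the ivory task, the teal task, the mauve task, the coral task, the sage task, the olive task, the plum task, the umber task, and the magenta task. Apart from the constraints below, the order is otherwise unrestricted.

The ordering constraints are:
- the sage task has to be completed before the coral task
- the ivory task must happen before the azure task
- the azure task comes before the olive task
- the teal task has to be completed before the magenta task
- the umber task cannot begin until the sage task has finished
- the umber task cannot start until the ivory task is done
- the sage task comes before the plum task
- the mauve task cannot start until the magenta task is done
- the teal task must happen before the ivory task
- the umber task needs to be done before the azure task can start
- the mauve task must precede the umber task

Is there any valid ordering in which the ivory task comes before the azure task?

The constraints force the ivory task before the azure task, so yes — every valid ordering has the ivory task earlier.

Yes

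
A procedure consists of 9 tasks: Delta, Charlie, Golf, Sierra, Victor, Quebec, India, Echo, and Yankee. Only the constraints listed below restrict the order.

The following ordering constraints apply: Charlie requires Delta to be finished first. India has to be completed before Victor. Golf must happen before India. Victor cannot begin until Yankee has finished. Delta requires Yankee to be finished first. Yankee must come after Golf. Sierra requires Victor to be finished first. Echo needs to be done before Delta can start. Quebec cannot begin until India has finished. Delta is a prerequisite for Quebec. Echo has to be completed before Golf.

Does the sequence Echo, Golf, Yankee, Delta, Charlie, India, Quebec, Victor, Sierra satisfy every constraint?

Every stated constraint is respected: Yankee sits at position 3, ahead of Victor at position 8, and each of the other listed pairs likewise has the predecessor earlier in the sequence.

Yes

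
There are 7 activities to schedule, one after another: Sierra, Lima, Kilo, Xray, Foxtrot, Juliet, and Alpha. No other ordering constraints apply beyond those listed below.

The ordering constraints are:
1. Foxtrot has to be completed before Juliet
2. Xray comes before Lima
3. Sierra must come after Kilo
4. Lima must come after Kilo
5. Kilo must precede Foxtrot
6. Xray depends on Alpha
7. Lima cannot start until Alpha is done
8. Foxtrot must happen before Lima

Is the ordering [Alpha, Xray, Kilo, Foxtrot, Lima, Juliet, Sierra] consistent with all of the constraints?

Yes

Every stated constraint is respected: Alpha sits at position 1, ahead of Lima at position 5, and each of the other listed pairs likewise has the predecessor earlier in the sequence.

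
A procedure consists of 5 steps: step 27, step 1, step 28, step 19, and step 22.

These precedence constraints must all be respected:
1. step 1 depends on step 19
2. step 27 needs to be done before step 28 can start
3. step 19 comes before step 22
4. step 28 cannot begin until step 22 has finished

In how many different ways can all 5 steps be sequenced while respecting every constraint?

11

2 steps have no prerequisites (step 27, step 19), so any of them could come first.
Enumerating by repeatedly choosing an available step (one whose prerequisites are all placed) gives 11 distinct complete orderings.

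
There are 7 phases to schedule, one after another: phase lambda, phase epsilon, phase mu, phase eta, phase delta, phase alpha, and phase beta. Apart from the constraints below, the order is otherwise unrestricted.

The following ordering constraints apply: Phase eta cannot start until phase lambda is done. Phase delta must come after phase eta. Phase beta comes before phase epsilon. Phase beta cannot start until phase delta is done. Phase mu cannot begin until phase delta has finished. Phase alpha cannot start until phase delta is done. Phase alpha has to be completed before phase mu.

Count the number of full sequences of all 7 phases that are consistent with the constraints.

Phase lambda is the only phase with nothing required before it, so every ordering starts there.
Enumerating by repeatedly choosing an available phase (one whose prerequisites are all placed) gives 6 distinct complete orderings.

6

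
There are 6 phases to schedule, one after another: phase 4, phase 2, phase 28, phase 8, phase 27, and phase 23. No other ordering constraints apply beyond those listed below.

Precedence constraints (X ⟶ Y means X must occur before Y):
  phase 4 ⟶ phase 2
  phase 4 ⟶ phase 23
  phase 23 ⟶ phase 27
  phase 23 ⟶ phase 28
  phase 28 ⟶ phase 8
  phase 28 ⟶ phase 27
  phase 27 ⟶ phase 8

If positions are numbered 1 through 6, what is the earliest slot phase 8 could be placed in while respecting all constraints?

5

The phases that are forced before phase 8, directly or transitively, are phase 4, phase 28, phase 27, phase 23. That's 4 phases.
With 4 mandatory predecessors, the earliest phase 8 can sit is position 4+1 = 5, and placing just those 4 first achieves it.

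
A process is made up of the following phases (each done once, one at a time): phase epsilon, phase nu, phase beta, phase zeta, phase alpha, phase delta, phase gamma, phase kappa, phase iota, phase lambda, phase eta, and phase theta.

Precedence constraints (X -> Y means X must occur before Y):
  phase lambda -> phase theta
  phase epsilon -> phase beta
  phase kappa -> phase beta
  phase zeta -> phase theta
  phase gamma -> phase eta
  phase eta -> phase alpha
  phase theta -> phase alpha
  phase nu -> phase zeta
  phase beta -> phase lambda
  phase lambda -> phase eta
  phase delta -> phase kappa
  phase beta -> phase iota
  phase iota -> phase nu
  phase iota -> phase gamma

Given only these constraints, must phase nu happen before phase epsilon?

No

The constraints actually force phase epsilon before phase nu (via phase epsilon → phase beta → phase iota → phase nu), not the other way around.
So phase nu never precedes phase epsilon.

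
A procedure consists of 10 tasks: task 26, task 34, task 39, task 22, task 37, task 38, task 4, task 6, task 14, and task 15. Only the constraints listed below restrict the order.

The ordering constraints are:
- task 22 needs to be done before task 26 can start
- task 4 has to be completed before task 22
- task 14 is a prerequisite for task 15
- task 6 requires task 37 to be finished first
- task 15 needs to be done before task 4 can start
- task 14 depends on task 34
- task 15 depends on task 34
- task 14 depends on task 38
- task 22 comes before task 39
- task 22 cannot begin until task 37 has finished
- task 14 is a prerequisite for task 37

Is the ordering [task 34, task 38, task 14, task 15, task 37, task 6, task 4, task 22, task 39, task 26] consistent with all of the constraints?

Checking each listed constraint against this order: for instance, task 37 is in position 5 and task 22 in position 8, so that constraint holds — and the remaining constraints check out the same way.

Yes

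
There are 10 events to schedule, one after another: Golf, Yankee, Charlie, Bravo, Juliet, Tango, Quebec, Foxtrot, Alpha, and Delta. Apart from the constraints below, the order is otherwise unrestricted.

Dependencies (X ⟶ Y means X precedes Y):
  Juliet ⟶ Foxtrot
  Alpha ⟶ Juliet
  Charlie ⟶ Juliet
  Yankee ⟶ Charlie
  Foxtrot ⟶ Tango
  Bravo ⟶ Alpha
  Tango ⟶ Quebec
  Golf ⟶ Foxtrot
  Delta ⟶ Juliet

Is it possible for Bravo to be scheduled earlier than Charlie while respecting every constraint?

Yes

No chain of constraints runs from Charlie to Bravo, so Charlie is not required to come first.
That means at least one valid schedule has Bravo before Charlie.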